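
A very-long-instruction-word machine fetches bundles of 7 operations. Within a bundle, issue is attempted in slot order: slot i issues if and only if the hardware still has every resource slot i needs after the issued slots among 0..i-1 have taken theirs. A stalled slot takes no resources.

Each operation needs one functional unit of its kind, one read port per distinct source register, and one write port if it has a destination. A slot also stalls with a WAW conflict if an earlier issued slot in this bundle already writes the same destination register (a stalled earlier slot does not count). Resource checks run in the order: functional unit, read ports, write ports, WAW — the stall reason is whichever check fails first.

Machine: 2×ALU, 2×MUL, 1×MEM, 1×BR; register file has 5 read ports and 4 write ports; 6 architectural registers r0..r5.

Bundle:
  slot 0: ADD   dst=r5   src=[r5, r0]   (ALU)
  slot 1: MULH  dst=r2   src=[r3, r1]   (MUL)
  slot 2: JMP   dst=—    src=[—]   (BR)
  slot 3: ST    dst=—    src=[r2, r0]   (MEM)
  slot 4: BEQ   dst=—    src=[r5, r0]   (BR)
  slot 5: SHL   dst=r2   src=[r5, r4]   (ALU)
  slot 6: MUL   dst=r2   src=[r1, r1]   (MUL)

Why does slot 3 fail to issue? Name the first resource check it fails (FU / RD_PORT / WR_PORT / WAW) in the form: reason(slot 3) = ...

#0 ALU src=r5,r0 dispatched  <A:1 Mu:2 Ld:1 B:1 rd:3 wr:3>
#1 MUL src=r3,r1 dispatched  <A:1 Mu:1 Ld:1 B:1 rd:1 wr:2>
#2 BR src=- dispatched  <A:1 Mu:1 Ld:1 B:0 rd:1 wr:2>
#3 MEM src=r2,r0 held:RD_PORT  <A:1 Mu:1 Ld:1 B:0 rd:1 wr:2>
#4 BR src=r5,r0 held:FU  <A:1 Mu:1 Ld:1 B:0 rd:1 wr:2>
#5 ALU src=r5,r4 held:RD_PORT  <A:1 Mu:1 Ld:1 B:0 rd:1 wr:2>
#6 MUL src=r1,r1 held:WAW  <A:1 Mu:1 Ld:1 B:0 rd:1 wr:2>

reason(slot 3) = RD_PORT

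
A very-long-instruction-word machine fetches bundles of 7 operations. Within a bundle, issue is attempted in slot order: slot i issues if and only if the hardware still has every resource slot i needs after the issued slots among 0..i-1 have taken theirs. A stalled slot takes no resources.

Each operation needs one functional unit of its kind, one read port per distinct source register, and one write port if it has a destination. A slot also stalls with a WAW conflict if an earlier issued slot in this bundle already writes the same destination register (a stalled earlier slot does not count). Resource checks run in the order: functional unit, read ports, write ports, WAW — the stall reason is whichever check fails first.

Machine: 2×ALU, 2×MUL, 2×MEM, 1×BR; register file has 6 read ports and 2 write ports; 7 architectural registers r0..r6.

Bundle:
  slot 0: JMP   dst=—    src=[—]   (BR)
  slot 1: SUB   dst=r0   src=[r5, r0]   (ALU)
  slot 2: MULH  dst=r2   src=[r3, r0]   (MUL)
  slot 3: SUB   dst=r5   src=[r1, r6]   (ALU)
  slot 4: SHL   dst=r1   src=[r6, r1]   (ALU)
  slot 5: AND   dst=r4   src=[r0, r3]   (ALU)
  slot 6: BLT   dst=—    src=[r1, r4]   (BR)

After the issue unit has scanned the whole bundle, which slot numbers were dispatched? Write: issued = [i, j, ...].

issued = [0, 1, 2]

#0 BR src=- dispatched  <A:2 Mu:2 Ld:2 B:0 rd:6 wr:2>
#1 ALU src=r5,r0 dispatched  <A:1 Mu:2 Ld:2 B:0 rd:4 wr:1>
#2 MUL src=r3,r0 dispatched  <A:1 Mu:1 Ld:2 B:0 rd:2 wr:0>
#3 ALU src=r1,r6 held:WR_PORT  <A:1 Mu:1 Ld:2 B:0 rd:2 wr:0>
#4 ALU src=r6,r1 held:WR_PORT  <A:1 Mu:1 Ld:2 B:0 rd:2 wr:0>
#5 ALU src=r0,r3 held:WR_PORT  <A:1 Mu:1 Ld:2 B:0 rd:2 wr:0>
#6 BR src=r1,r4 held:FU  <A:1 Mu:1 Ld:2 B:0 rd:2 wr:0>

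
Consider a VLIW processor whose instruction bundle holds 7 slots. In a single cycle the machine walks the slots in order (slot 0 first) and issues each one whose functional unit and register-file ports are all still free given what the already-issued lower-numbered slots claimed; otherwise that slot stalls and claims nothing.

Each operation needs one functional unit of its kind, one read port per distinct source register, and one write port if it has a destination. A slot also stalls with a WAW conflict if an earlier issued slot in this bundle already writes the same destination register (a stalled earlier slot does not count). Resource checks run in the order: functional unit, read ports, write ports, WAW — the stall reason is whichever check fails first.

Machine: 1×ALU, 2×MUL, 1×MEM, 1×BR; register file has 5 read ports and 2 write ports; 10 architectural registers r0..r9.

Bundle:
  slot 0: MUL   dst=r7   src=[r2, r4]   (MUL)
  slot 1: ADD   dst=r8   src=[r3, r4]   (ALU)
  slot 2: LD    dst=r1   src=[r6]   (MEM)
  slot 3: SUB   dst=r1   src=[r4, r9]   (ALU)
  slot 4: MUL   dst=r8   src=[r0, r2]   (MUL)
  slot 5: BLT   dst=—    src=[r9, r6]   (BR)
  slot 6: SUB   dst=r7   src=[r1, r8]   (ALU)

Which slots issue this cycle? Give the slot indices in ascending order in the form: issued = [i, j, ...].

#0 MUL src=r2,r4 dispatched  <A:1 Mu:1 Ld:1 B:1 rd:3 wr:1>
#1 ALU src=r3,r4 dispatched  <A:0 Mu:1 Ld:1 B:1 rd:1 wr:0>
#2 MEM src=r6 held:WR_PORT  <A:0 Mu:1 Ld:1 B:1 rd:1 wr:0>
#3 ALU src=r4,r9 held:FU  <A:0 Mu:1 Ld:1 B:1 rd:1 wr:0>
#4 MUL src=r0,r2 held:RD_PORT  <A:0 Mu:1 Ld:1 B:1 rd:1 wr:0>
#5 BR src=r9,r6 held:RD_PORT  <A:0 Mu:1 Ld:1 B:1 rd:1 wr:0>
#6 ALU src=r1,r8 held:FU  <A:0 Mu:1 Ld:1 B:1 rd:1 wr:0>

issued = [0, 1]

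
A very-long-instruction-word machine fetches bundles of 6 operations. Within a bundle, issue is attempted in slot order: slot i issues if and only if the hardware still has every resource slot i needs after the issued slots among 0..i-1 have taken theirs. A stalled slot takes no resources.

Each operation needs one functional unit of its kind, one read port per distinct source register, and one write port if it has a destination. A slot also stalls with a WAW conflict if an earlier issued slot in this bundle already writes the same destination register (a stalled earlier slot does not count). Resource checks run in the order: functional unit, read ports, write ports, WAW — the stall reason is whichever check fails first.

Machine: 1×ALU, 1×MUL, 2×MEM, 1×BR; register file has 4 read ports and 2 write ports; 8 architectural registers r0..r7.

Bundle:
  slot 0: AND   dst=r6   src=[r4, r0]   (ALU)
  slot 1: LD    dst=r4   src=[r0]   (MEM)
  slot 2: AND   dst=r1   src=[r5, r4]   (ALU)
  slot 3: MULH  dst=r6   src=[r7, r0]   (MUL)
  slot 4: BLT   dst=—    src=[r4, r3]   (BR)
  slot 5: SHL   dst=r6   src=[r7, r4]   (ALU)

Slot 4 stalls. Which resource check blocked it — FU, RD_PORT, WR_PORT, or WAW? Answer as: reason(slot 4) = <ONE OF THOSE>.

slot 0 (ALU): ISSUE — free A0,Mu1,Ld2,B1 rp2 wp1
slot 1 (MEM): ISSUE — free A0,Mu1,Ld1,B1 rp1 wp0
slot 2 (ALU): stall FU — free A0,Mu1,Ld1,B1 rp1 wp0
slot 3 (MUL): stall RD_PORT — free A0,Mu1,Ld1,B1 rp1 wp0
slot 4 (BR): stall RD_PORT — free A0,Mu1,Ld1,B1 rp1 wp0
slot 5 (ALU): stall FU — free A0,Mu1,Ld1,B1 rp1 wp0

reason(slot 4) = RD_PORT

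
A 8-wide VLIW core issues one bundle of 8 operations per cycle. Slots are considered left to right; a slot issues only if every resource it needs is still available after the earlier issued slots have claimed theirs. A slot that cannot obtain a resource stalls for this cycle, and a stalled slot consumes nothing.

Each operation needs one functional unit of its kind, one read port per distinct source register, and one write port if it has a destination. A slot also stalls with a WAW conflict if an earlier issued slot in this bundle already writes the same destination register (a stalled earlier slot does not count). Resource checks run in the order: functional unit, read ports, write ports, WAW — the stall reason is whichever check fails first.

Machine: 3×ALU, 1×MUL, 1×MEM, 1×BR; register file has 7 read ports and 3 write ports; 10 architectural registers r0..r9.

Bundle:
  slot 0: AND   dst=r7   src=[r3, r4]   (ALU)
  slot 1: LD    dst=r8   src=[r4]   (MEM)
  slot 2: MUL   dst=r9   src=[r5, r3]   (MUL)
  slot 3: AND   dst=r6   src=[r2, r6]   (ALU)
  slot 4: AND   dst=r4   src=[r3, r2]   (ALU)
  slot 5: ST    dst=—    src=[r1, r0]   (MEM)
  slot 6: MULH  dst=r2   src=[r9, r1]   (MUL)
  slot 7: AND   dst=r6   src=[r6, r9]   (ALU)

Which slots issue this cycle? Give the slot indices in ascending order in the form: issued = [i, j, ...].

  0. ALU→r7 ⇒ go  {2A/1Mu/1Ld/1B | 5r 2w}
  1. MEM→r8 ⇒ go  {2A/1Mu/0Ld/1B | 4r 1w}
  2. MUL→r9 ⇒ go  {2A/0Mu/0Ld/1B | 2r 0w}
  3. ALU→r6 ⇒ no(WR_PORT)  {2A/0Mu/0Ld/1B | 2r 0w}
  4. ALU→r4 ⇒ no(WR_PORT)  {2A/0Mu/0Ld/1B | 2r 0w}
  5. MEM ⇒ no(FU)  {2A/0Mu/0Ld/1B | 2r 0w}
  6. MUL→r2 ⇒ no(FU)  {2A/0Mu/0Ld/1B | 2r 0w}
  7. ALU→r6 ⇒ no(WR_PORT)  {2A/0Mu/0Ld/1B | 2r 0w}

issued = [0, 1, 2]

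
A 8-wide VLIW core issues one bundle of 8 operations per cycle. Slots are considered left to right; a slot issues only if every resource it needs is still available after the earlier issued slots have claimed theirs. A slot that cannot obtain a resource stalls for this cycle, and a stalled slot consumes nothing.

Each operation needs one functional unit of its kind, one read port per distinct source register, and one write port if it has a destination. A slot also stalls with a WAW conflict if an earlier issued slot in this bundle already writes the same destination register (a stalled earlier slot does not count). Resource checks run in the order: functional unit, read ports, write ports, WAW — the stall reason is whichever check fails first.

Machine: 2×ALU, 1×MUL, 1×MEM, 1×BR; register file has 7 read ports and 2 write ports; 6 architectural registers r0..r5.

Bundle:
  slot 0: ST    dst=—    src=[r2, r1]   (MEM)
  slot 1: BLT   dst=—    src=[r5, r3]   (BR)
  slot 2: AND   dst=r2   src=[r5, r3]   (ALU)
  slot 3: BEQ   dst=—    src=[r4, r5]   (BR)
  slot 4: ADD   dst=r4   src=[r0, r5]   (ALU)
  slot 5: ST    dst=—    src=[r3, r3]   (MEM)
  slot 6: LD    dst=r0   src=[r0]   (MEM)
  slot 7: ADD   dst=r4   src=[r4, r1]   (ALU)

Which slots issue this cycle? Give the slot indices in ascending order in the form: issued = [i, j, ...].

issued = [0, 1, 2]

  0. MEM ⇒ go  {2A/1Mu/0Ld/1B | 5r 2w}
  1. BR ⇒ go  {2A/1Mu/0Ld/0B | 3r 2w}
  2. ALU→r2 ⇒ go  {1A/1Mu/0Ld/0B | 1r 1w}
  3. BR ⇒ no(FU)  {1A/1Mu/0Ld/0B | 1r 1w}
  4. ALU→r4 ⇒ no(RD_PORT)  {1A/1Mu/0Ld/0B | 1r 1w}
  5. MEM ⇒ no(FU)  {1A/1Mu/0Ld/0B | 1r 1w}
  6. MEM→r0 ⇒ no(FU)  {1A/1Mu/0Ld/0B | 1r 1w}
  7. ALU→r4 ⇒ no(RD_PORT)  {1A/1Mu/0Ld/0B | 1r 1w}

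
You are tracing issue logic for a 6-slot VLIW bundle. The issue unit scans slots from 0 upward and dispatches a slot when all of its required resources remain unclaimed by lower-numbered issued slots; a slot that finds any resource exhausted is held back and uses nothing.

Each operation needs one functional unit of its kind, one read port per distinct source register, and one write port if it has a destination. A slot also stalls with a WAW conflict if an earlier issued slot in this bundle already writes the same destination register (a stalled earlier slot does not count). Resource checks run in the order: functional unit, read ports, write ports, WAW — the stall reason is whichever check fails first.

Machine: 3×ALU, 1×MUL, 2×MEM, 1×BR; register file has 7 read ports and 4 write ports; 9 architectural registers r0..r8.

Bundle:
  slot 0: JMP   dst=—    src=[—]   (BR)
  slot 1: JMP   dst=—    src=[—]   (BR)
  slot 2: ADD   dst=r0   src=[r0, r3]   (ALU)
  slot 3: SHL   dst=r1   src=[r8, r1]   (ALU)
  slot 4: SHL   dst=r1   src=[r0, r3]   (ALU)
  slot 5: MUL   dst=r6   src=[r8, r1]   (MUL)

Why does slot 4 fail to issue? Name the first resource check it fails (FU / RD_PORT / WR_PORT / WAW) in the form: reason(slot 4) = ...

#0 BR src=- dispatched  <A:3 Mu:1 Ld:2 B:0 rd:7 wr:4>
#1 BR src=- held:FU  <A:3 Mu:1 Ld:2 B:0 rd:7 wr:4>
#2 ALU src=r0,r3 dispatched  <A:2 Mu:1 Ld:2 B:0 rd:5 wr:3>
#3 ALU src=r8,r1 dispatched  <A:1 Mu:1 Ld:2 B:0 rd:3 wr:2>
#4 ALU src=r0,r3 held:WAW  <A:1 Mu:1 Ld:2 B:0 rd:3 wr:2>
#5 MUL src=r8,r1 dispatched  <A:1 Mu:0 Ld:2 B:0 rd:1 wr:1>

reason(slot 4) = WAW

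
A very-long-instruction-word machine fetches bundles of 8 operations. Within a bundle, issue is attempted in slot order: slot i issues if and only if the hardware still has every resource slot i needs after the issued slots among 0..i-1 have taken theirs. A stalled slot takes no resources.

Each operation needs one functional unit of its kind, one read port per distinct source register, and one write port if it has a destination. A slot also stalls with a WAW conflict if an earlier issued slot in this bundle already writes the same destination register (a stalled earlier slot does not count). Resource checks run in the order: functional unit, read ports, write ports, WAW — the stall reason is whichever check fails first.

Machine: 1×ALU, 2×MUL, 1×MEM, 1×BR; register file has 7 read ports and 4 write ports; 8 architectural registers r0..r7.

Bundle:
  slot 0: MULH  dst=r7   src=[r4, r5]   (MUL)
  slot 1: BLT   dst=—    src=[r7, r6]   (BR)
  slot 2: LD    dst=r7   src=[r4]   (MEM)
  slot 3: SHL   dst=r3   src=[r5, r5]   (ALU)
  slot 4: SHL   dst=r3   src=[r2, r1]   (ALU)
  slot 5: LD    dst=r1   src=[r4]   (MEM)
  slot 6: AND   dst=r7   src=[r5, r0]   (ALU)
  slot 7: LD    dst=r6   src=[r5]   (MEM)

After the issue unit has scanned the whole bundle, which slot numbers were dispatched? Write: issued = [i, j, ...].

slot 0 (MUL): ISSUE — free A1,Mu1,Ld1,B1 rp5 wp3
slot 1 (BR): ISSUE — free A1,Mu1,Ld1,B0 rp3 wp3
slot 2 (MEM): stall WAW — free A1,Mu1,Ld1,B0 rp3 wp3
slot 3 (ALU): ISSUE — free A0,Mu1,Ld1,B0 rp2 wp2
slot 4 (ALU): stall FU — free A0,Mu1,Ld1,B0 rp2 wp2
slot 5 (MEM): ISSUE — free A0,Mu1,Ld0,B0 rp1 wp1
slot 6 (ALU): stall FU — free A0,Mu1,Ld0,B0 rp1 wp1
slot 7 (MEM): stall FU — free A0,Mu1,Ld0,B0 rp1 wp1

issued = [0, 1, 3, 5]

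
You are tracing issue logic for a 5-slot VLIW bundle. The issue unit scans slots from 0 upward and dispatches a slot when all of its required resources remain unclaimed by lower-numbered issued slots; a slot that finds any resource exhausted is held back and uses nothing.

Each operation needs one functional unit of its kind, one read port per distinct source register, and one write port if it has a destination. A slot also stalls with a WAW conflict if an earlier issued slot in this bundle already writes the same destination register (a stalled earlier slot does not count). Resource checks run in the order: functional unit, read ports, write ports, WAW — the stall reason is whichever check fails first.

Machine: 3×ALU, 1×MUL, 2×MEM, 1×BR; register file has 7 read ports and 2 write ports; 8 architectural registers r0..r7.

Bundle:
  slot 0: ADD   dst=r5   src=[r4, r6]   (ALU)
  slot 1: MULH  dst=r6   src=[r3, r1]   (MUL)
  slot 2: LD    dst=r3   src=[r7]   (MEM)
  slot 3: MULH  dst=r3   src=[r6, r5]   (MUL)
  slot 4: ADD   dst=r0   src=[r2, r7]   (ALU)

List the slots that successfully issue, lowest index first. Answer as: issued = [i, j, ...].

#0 ALU src=r4,r6 dispatched  <A:2 Mu:1 Ld:2 B:1 rd:5 wr:1>
#1 MUL src=r3,r1 dispatched  <A:2 Mu:0 Ld:2 B:1 rd:3 wr:0>
#2 MEM src=r7 held:WR_PORT  <A:2 Mu:0 Ld:2 B:1 rd:3 wr:0>
#3 MUL src=r6,r5 held:FU  <A:2 Mu:0 Ld:2 B:1 rd:3 wr:0>
#4 ALU src=r2,r7 held:WR_PORT  <A:2 Mu:0 Ld:2 B:1 rd:3 wr:0>

issued = [0, 1]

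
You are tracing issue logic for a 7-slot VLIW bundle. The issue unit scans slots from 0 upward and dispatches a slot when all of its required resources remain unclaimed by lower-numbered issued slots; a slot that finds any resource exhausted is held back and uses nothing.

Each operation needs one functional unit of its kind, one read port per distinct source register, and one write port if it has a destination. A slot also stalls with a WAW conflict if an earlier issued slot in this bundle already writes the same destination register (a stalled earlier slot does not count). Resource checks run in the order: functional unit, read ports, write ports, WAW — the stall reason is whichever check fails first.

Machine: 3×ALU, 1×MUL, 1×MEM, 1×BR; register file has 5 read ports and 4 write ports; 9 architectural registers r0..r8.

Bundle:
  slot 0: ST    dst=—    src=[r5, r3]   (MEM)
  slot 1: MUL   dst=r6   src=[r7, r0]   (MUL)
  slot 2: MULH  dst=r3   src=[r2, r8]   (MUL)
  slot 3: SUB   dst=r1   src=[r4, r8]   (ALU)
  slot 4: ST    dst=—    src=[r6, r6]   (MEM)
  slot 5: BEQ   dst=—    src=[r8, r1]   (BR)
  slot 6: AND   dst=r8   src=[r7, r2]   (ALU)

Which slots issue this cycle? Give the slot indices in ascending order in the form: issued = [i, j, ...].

issued = [0, 1]

[0] MEM needs rd=2 wr=0: ok; after: ALU=3 MUL=1 MEM=0 BR=1, R=3, W=4
[1] MUL needs rd=2 wr=1: ok; after: ALU=3 MUL=0 MEM=0 BR=1, R=1, W=3
[2] MUL needs rd=2 wr=1: FU; after: ALU=3 MUL=0 MEM=0 BR=1, R=1, W=3
[3] ALU needs rd=2 wr=1: RD_PORT; after: ALU=3 MUL=0 MEM=0 BR=1, R=1, W=3
[4] MEM needs rd=1 wr=0: FU; after: ALU=3 MUL=0 MEM=0 BR=1, R=1, W=3
[5] BR needs rd=2 wr=0: RD_PORT; after: ALU=3 MUL=0 MEM=0 BR=1, R=1, W=3
[6] ALU needs rd=2 wr=1: RD_PORT; after: ALU=3 MUL=0 MEM=0 BR=1, R=1, W=3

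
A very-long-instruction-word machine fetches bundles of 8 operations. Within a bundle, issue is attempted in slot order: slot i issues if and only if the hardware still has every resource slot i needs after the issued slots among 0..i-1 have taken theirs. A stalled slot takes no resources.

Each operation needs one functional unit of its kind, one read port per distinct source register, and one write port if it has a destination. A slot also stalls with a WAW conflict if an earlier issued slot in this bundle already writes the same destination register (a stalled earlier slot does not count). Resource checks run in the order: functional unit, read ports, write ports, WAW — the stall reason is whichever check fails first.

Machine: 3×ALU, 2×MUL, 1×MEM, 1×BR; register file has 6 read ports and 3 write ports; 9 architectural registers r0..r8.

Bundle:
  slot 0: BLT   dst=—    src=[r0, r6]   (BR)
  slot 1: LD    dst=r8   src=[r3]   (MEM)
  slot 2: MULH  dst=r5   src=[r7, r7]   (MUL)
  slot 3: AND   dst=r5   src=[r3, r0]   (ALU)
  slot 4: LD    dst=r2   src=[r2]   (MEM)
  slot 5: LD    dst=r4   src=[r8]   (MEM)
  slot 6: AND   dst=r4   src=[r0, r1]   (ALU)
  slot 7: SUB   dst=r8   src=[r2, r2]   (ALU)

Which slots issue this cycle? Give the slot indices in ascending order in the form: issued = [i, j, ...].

issued = [0, 1, 2, 6]

  0. BR ⇒ go  {3A/2Mu/1Ld/0B | 4r 3w}
  1. MEM→r8 ⇒ go  {3A/2Mu/0Ld/0B | 3r 2w}
  2. MUL→r5 ⇒ go  {3A/1Mu/0Ld/0B | 2r 1w}
  3. ALU→r5 ⇒ no(WAW)  {3A/1Mu/0Ld/0B | 2r 1w}
  4. MEM→r2 ⇒ no(FU)  {3A/1Mu/0Ld/0B | 2r 1w}
  5. MEM→r4 ⇒ no(FU)  {3A/1Mu/0Ld/0B | 2r 1w}
  6. ALU→r4 ⇒ go  {2A/1Mu/0Ld/0B | 0r 0w}
  7. ALU→r8 ⇒ no(RD_PORT)  {2A/1Mu/0Ld/0B | 0r 0w}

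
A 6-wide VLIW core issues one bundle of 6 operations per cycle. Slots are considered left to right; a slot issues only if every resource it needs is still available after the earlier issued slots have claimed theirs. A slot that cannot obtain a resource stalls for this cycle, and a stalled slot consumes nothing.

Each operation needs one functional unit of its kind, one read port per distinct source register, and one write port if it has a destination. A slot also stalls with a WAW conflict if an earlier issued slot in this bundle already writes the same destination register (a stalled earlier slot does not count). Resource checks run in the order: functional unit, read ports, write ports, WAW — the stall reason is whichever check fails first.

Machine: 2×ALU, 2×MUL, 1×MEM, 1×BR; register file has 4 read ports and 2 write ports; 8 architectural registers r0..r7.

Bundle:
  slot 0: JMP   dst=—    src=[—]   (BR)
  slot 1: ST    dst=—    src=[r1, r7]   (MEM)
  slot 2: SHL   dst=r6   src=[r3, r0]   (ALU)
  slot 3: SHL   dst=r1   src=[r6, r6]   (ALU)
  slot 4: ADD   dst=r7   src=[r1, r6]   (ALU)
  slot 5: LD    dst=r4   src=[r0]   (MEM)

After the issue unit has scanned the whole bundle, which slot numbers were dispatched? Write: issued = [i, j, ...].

slot 0 (BR): ISSUE — free A2,Mu2,Ld1,B0 rp4 wp2
slot 1 (MEM): ISSUE — free A2,Mu2,Ld0,B0 rp2 wp2
slot 2 (ALU): ISSUE — free A1,Mu2,Ld0,B0 rp0 wp1
slot 3 (ALU): stall RD_PORT — free A1,Mu2,Ld0,B0 rp0 wp1
slot 4 (ALU): stall RD_PORT — free A1,Mu2,Ld0,B0 rp0 wp1
slot 5 (MEM): stall FU — free A1,Mu2,Ld0,B0 rp0 wp1

issued = [0, 1, 2]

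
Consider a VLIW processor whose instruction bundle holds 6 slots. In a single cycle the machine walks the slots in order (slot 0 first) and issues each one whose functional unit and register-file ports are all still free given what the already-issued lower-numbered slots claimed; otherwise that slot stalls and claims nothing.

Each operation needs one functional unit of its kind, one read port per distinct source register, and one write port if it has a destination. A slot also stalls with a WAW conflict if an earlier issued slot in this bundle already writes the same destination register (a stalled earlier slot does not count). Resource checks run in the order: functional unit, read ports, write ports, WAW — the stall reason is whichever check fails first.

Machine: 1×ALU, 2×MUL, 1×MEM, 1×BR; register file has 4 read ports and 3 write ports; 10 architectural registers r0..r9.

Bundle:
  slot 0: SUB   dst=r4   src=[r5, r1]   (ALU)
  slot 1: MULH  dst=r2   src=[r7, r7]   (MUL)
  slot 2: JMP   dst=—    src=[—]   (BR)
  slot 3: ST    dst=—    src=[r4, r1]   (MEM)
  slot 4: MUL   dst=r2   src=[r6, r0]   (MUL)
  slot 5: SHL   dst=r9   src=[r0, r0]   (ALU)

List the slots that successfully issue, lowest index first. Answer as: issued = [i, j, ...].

[0] ALU needs rd=2 wr=1: ok; after: ALU=0 MUL=2 MEM=1 BR=1, R=2, W=2
[1] MUL needs rd=1 wr=1: ok; after: ALU=0 MUL=1 MEM=1 BR=1, R=1, W=1
[2] BR needs rd=0 wr=0: ok; after: ALU=0 MUL=1 MEM=1 BR=0, R=1, W=1
[3] MEM needs rd=2 wr=0: RD_PORT; after: ALU=0 MUL=1 MEM=1 BR=0, R=1, W=1
[4] MUL needs rd=2 wr=1: RD_PORT; after: ALU=0 MUL=1 MEM=1 BR=0, R=1, W=1
[5] ALU needs rd=1 wr=1: FU; after: ALU=0 MUL=1 MEM=1 BR=0, R=1, W=1

issued = [0, 1, 2]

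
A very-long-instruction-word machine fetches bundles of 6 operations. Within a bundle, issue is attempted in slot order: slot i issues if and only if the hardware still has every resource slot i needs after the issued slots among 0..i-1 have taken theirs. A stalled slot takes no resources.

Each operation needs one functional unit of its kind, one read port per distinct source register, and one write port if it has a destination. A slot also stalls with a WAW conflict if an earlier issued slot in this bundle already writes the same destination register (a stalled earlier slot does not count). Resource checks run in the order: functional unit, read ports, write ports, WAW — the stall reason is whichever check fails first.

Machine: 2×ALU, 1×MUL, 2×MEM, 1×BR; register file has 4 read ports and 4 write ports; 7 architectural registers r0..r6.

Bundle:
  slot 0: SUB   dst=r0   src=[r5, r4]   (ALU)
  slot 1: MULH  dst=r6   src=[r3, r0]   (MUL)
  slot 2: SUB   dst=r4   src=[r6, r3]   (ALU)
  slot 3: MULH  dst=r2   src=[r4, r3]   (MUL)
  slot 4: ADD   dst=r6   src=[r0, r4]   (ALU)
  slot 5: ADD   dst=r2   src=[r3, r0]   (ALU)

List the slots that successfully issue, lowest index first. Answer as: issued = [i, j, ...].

issued = [0, 1]

(0) want 1×ALU +2rd +1wr — yes → AL1|MU1|ME2|BR1|rd2|wr3
(1) want 1×MUL +2rd +1wr — yes → AL1|MU0|ME2|BR1|rd0|wr2
(2) want 1×ALU +2rd +1wr — RD_PORT → AL1|MU0|ME2|BR1|rd0|wr2
(3) want 1×MUL +2rd +1wr — FU → AL1|MU0|ME2|BR1|rd0|wr2
(4) want 1×ALU +2rd +1wr — RD_PORT → AL1|MU0|ME2|BR1|rd0|wr2
(5) want 1×ALU +2rd +1wr — RD_PORT → AL1|MU0|ME2|BR1|rd0|wr2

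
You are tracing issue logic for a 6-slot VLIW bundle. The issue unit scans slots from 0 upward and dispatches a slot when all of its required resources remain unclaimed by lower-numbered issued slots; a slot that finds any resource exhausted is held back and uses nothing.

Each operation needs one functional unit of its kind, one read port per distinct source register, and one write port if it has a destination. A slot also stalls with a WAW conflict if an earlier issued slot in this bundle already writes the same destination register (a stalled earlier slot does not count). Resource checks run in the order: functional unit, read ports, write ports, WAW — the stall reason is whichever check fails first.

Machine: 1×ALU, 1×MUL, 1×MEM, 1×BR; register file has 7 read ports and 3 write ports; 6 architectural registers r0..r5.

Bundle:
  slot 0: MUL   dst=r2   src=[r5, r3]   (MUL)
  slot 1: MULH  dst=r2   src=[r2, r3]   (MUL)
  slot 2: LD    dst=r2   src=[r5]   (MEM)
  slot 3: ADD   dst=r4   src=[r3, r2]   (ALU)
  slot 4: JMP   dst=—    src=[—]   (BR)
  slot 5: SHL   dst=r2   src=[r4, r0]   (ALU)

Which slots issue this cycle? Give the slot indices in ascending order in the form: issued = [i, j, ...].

#0 MUL src=r5,r3 dispatched  <A:1 Mu:0 Ld:1 B:1 rd:5 wr:2>
#1 MUL src=r2,r3 held:FU  <A:1 Mu:0 Ld:1 B:1 rd:5 wr:2>
#2 MEM src=r5 held:WAW  <A:1 Mu:0 Ld:1 B:1 rd:5 wr:2>
#3 ALU src=r3,r2 dispatched  <A:0 Mu:0 Ld:1 B:1 rd:3 wr:1>
#4 BR src=- dispatched  <A:0 Mu:0 Ld:1 B:0 rd:3 wr:1>
#5 ALU src=r4,r0 held:FU  <A:0 Mu:0 Ld:1 B:0 rd:3 wr:1>

issued = [0, 3, 4]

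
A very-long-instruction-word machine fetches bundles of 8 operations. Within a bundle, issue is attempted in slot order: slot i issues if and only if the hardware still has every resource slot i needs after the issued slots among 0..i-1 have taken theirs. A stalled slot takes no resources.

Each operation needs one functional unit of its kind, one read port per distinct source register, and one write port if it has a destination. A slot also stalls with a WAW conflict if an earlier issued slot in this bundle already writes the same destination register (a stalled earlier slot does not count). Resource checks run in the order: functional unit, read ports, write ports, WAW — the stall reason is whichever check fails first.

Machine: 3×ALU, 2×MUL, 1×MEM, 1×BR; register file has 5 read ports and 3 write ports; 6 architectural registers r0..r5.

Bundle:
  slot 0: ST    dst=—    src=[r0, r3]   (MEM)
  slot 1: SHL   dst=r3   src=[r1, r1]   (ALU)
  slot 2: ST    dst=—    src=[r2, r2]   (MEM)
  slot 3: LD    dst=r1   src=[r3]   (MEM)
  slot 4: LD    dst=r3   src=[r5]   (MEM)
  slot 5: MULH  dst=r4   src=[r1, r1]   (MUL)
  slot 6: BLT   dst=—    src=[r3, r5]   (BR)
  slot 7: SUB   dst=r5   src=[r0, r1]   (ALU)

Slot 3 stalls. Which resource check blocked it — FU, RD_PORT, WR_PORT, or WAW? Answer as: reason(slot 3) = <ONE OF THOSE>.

(0) want 1×MEM +2rd +0wr — yes → AL3|MU2|ME0|BR1|rd3|wr3
(1) want 1×ALU +1rd +1wr — yes → AL2|MU2|ME0|BR1|rd2|wr2
(2) want 1×MEM +1rd +0wr — FU → AL2|MU2|ME0|BR1|rd2|wr2
(3) want 1×MEM +1rd +1wr — FU → AL2|MU2|ME0|BR1|rd2|wr2
(4) want 1×MEM +1rd +1wr — FU → AL2|MU2|ME0|BR1|rd2|wr2
(5) want 1×MUL +1rd +1wr — yes → AL2|MU1|ME0|BR1|rd1|wr1
(6) want 1×BR +2rd +0wr — RD_PORT → AL2|MU1|ME0|BR1|rd1|wr1
(7) want 1×ALU +2rd +1wr — RD_PORT → AL2|MU1|ME0|BR1|rd1|wr1

reason(slot 3) = FU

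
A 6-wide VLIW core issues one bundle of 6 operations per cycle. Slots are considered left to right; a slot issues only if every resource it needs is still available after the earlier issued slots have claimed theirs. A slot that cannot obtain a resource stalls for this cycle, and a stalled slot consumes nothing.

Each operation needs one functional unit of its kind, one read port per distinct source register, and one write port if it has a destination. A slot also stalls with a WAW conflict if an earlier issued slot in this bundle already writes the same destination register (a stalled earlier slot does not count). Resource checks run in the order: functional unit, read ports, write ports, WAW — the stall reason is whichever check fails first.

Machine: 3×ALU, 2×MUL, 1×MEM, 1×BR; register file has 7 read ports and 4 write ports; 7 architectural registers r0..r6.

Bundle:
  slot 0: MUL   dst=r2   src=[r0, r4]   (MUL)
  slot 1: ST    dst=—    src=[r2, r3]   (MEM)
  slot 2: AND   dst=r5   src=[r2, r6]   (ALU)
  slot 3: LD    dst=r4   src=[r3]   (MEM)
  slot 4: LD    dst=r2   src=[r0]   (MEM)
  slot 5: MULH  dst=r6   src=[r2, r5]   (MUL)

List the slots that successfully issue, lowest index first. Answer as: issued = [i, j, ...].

issued = [0, 1, 2]

slot 0 (MUL): ISSUE — free A3,Mu1,Ld1,B1 rp5 wp3
slot 1 (MEM): ISSUE — free A3,Mu1,Ld0,B1 rp3 wp3
slot 2 (ALU): ISSUE — free A2,Mu1,Ld0,B1 rp1 wp2
slot 3 (MEM): stall FU — free A2,Mu1,Ld0,B1 rp1 wp2
slot 4 (MEM): stall FU — free A2,Mu1,Ld0,B1 rp1 wp2
slot 5 (MUL): stall RD_PORT — free A2,Mu1,Ld0,B1 rp1 wp2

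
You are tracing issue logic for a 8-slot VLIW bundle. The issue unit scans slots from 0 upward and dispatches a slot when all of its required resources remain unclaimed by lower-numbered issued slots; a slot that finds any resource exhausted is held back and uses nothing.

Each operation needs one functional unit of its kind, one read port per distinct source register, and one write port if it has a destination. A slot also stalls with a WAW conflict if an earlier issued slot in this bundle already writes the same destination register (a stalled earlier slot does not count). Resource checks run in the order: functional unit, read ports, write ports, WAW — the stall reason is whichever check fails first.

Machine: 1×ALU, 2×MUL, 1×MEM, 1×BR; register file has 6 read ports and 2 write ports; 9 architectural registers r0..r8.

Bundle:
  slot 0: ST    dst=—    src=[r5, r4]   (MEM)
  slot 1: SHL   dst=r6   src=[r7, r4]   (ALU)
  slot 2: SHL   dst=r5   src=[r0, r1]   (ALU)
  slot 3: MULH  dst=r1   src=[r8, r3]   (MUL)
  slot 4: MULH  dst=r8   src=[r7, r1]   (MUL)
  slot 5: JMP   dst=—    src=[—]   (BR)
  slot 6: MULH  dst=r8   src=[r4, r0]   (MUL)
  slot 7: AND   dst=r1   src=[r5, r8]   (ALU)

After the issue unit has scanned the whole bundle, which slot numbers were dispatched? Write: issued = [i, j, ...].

issued = [0, 1, 3, 5]

[0] MEM needs rd=2 wr=0: ok; after: ALU=1 MUL=2 MEM=0 BR=1, R=4, W=2
[1] ALU needs rd=2 wr=1: ok; after: ALU=0 MUL=2 MEM=0 BR=1, R=2, W=1
[2] ALU needs rd=2 wr=1: FU; after: ALU=0 MUL=2 MEM=0 BR=1, R=2, W=1
[3] MUL needs rd=2 wr=1: ok; after: ALU=0 MUL=1 MEM=0 BR=1, R=0, W=0
[4] MUL needs rd=2 wr=1: RD_PORT; after: ALU=0 MUL=1 MEM=0 BR=1, R=0, W=0
[5] BR needs rd=0 wr=0: ok; after: ALU=0 MUL=1 MEM=0 BR=0, R=0, W=0
[6] MUL needs rd=2 wr=1: RD_PORT; after: ALU=0 MUL=1 MEM=0 BR=0, R=0, W=0
[7] ALU needs rd=2 wr=1: FU; after: ALU=0 MUL=1 MEM=0 BR=0, R=0, W=0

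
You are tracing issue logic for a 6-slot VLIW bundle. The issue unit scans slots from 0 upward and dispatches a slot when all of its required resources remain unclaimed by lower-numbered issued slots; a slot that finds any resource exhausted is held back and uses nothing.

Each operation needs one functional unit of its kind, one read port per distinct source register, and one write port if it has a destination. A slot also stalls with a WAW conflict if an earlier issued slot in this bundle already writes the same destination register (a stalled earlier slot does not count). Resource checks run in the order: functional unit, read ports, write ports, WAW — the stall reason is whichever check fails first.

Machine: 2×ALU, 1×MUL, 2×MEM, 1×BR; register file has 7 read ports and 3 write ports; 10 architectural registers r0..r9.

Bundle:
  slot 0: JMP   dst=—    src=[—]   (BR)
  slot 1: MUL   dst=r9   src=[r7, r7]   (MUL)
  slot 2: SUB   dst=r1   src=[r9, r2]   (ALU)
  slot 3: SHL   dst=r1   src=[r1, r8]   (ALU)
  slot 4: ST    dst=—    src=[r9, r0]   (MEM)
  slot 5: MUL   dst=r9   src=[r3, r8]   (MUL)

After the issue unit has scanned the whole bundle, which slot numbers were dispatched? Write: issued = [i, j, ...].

issued = [0, 1, 2, 4]

(0) want 1×BR +0rd +0wr — yes → AL2|MU1|ME2|BR0|rd7|wr3
(1) want 1×MUL +1rd +1wr — yes → AL2|MU0|ME2|BR0|rd6|wr2
(2) want 1×ALU +2rd +1wr — yes → AL1|MU0|ME2|BR0|rd4|wr1
(3) want 1×ALU +2rd +1wr — WAW → AL1|MU0|ME2|BR0|rd4|wr1
(4) want 1×MEM +2rd +0wr — yes → AL1|MU0|ME1|BR0|rd2|wr1
(5) want 1×MUL +2rd +1wr — FU → AL1|MU0|ME1|BR0|rd2|wr1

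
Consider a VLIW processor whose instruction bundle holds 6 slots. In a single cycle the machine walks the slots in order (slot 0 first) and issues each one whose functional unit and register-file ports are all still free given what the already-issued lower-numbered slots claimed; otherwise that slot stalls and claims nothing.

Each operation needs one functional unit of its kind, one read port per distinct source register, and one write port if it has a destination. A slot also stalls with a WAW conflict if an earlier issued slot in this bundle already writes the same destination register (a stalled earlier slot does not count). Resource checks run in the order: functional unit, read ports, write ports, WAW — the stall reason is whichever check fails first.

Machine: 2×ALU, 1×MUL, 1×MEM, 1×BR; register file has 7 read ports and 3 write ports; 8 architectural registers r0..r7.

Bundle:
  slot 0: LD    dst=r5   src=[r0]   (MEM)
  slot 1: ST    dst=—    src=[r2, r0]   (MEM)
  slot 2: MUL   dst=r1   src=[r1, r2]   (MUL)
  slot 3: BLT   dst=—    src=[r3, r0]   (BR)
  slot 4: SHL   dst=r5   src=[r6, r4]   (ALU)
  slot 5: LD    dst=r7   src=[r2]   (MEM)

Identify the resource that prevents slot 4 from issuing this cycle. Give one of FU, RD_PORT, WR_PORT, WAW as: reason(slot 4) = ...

reason(slot 4) = WAW

#0 MEM src=r0 dispatched  <A:2 Mu:1 Ld:0 B:1 rd:6 wr:2>
#1 MEM src=r2,r0 held:FU  <A:2 Mu:1 Ld:0 B:1 rd:6 wr:2>
#2 MUL src=r1,r2 dispatched  <A:2 Mu:0 Ld:0 B:1 rd:4 wr:1>
#3 BR src=r3,r0 dispatched  <A:2 Mu:0 Ld:0 B:0 rd:2 wr:1>
#4 ALU src=r6,r4 held:WAW  <A:2 Mu:0 Ld:0 B:0 rd:2 wr:1>
#5 MEM src=r2 held:FU  <A:2 Mu:0 Ld:0 B:0 rd:2 wr:1>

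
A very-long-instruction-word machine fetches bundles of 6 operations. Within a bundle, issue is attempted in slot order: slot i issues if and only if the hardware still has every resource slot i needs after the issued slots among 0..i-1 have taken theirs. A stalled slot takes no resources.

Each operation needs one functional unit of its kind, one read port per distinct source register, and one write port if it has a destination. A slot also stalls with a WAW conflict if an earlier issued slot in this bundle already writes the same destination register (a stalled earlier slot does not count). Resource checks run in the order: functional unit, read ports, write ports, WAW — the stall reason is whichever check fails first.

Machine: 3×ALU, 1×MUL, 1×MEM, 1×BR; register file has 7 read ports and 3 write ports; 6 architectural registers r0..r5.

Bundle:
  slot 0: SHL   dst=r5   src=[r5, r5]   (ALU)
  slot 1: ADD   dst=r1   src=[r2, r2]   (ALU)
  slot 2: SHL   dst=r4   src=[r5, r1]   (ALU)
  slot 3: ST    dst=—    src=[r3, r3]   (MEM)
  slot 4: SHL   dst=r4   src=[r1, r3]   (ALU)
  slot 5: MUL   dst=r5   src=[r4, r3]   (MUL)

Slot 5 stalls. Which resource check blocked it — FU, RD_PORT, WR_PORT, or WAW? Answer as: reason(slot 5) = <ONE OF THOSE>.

#0 ALU src=r5,r5 dispatched  <A:2 Mu:1 Ld:1 B:1 rd:6 wr:2>
#1 ALU src=r2,r2 dispatched  <A:1 Mu:1 Ld:1 B:1 rd:5 wr:1>
#2 ALU src=r5,r1 dispatched  <A:0 Mu:1 Ld:1 B:1 rd:3 wr:0>
#3 MEM src=r3,r3 dispatched  <A:0 Mu:1 Ld:0 B:1 rd:2 wr:0>
#4 ALU src=r1,r3 held:FU  <A:0 Mu:1 Ld:0 B:1 rd:2 wr:0>
#5 MUL src=r4,r3 held:WR_PORT  <A:0 Mu:1 Ld:0 B:1 rd:2 wr:0>

reason(slot 5) = WR_PORT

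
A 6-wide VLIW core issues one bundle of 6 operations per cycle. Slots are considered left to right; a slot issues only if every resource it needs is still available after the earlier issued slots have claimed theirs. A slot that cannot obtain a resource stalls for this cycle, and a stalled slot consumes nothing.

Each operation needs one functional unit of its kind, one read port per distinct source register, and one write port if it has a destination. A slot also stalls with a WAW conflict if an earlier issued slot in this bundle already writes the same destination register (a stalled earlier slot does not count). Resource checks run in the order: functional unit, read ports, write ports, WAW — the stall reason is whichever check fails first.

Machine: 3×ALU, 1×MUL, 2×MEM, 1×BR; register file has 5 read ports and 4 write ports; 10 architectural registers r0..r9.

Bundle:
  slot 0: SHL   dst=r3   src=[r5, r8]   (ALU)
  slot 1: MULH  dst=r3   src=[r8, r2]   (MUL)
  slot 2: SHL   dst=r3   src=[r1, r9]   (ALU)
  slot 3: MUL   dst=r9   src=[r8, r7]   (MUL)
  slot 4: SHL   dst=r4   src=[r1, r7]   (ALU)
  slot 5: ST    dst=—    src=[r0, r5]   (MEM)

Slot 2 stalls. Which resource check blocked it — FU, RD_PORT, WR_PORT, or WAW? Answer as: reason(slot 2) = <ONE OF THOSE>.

[0] ALU needs rd=2 wr=1: ok; after: ALU=2 MUL=1 MEM=2 BR=1, R=3, W=3
[1] MUL needs rd=2 wr=1: WAW; after: ALU=2 MUL=1 MEM=2 BR=1, R=3, W=3
[2] ALU needs rd=2 wr=1: WAW; after: ALU=2 MUL=1 MEM=2 BR=1, R=3, W=3
[3] MUL needs rd=2 wr=1: ok; after: ALU=2 MUL=0 MEM=2 BR=1, R=1, W=2
[4] ALU needs rd=2 wr=1: RD_PORT; after: ALU=2 MUL=0 MEM=2 BR=1, R=1, W=2
[5] MEM needs rd=2 wr=0: RD_PORT; after: ALU=2 MUL=0 MEM=2 BR=1, R=1, W=2

reason(slot 2) = WAW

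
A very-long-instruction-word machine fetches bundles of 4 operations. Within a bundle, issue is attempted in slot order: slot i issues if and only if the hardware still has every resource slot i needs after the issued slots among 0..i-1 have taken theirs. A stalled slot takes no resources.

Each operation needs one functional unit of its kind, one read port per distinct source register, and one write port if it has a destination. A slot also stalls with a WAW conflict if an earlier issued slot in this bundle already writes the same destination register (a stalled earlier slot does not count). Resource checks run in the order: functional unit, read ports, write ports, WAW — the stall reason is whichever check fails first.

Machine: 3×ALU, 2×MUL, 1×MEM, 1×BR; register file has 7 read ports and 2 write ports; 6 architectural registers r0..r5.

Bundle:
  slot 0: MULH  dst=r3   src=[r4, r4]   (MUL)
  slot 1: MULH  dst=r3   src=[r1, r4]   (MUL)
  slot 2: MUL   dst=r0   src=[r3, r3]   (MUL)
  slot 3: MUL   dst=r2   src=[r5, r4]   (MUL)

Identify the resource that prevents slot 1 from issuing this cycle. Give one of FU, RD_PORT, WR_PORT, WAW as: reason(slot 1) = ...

reason(slot 1) = WAW

slot 0 (MUL): ISSUE — free A3,Mu1,Ld1,B1 rp6 wp1
slot 1 (MUL): stall WAW — free A3,Mu1,Ld1,B1 rp6 wp1
slot 2 (MUL): ISSUE — free A3,Mu0,Ld1,B1 rp5 wp0
slot 3 (MUL): stall FU — free A3,Mu0,Ld1,B1 rp5 wp0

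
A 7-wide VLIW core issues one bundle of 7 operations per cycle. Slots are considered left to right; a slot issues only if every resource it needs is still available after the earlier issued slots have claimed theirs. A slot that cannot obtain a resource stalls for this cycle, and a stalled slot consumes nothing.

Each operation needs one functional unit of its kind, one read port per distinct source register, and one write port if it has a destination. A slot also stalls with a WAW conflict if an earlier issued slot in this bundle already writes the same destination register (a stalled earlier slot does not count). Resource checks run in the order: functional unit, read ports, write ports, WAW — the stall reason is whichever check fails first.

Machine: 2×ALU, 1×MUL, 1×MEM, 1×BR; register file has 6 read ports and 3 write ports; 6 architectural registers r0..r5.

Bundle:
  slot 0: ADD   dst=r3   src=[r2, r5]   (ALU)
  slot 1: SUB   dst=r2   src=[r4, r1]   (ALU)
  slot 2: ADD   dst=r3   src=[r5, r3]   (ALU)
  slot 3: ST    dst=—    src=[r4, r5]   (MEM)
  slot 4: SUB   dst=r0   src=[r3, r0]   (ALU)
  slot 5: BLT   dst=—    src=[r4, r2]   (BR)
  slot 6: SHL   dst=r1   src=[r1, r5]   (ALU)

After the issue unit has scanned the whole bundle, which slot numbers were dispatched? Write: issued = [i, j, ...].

issued = [0, 1, 3]

  0. ALU→r3 ⇒ go  {1A/1Mu/1Ld/1B | 4r 2w}
  1. ALU→r2 ⇒ go  {0A/1Mu/1Ld/1B | 2r 1w}
  2. ALU→r3 ⇒ no(FU)  {0A/1Mu/1Ld/1B | 2r 1w}
  3. MEM ⇒ go  {0A/1Mu/0Ld/1B | 0r 1w}
  4. ALU→r0 ⇒ no(FU)  {0A/1Mu/0Ld/1B | 0r 1w}
  5. BR ⇒ no(RD_PORT)  {0A/1Mu/0Ld/1B | 0r 1w}
  6. ALU→r1 ⇒ no(FU)  {0A/1Mu/0Ld/1B | 0r 1w}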